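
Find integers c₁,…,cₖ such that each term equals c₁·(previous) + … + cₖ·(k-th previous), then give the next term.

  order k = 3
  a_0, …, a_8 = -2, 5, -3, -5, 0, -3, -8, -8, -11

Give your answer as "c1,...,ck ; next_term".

1,0,1 ; -19

  a_3 = 1·-3 + 0·5 + 1·-2 = -5
  a_4 = 1·-5 + 0·-3 + 1·5 = 0
  a_5 = 1·0 + 0·-5 + 1·-3 = -3
  a_6 = 1·-3 + 0·0 + 1·-5 = -8
  a_7 = 1·-8 + 0·-3 + 1·0 = -8
  a_8 = 1·-8 + 0·-8 + 1·-3 = -11
  a_9 = 1·-11 + 0·-8 + 1·-8 = -19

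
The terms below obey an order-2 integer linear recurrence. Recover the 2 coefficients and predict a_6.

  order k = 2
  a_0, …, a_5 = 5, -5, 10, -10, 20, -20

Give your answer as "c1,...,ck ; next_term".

0,2 ; 40

  a_2 = 0·-5 + 2·5 = 10
  a_3 = 0·10 + 2·-5 = -10
  a_4 = 0·-10 + 2·10 = 20
  a_5 = 0·20 + 2·-10 = -20
  a_6 = 0·-20 + 2·20 = 40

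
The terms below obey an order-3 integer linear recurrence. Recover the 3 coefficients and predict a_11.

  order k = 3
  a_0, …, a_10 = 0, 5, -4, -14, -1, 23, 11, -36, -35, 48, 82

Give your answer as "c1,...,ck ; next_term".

1,-2,1 ; -49

  a_3 = 1·-4 + -2·5 + 1·0 = -14
  a_4 = 1·-14 + -2·-4 + 1·5 = -1
  a_5 = 1·-1 + -2·-14 + 1·-4 = 23
  a_6 = 1·23 + -2·-1 + 1·-14 = 11
  a_7 = 1·11 + -2·23 + 1·-1 = -36
  a_8 = 1·-36 + -2·11 + 1·23 = -35
  a_9 = 1·-35 + -2·-36 + 1·11 = 48
  a_10 = 1·48 + -2·-35 + 1·-36 = 82
  a_11 = 1·82 + -2·48 + 1·-35 = -49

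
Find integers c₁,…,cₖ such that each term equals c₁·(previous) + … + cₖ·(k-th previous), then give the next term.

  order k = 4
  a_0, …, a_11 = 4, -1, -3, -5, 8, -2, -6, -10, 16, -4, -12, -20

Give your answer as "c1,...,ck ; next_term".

0,0,0,2 ; 32

  a_4 = 0·-5 + 0·-3 + 0·-1 + 2·4 = 8
  a_5 = 0·8 + 0·-5 + 0·-3 + 2·-1 = -2
  a_6 = 0·-2 + 0·8 + 0·-5 + 2·-3 = -6
  a_7 = 0·-6 + 0·-2 + 0·8 + 2·-5 = -10
  a_8 = 0·-10 + 0·-6 + 0·-2 + 2·8 = 16
  a_9 = 0·16 + 0·-10 + 0·-6 + 2·-2 = -4
  a_10 = 0·-4 + 0·16 + 0·-10 + 2·-6 = -12
  a_11 = 0·-12 + 0·-4 + 0·16 + 2·-10 = -20
  a_12 = 0·-20 + 0·-12 + 0·-4 + 2·16 = 32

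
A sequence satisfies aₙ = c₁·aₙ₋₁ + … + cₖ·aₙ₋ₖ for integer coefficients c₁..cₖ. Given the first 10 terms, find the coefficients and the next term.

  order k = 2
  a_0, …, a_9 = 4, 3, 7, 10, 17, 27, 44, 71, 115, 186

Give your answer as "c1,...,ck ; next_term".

  a_2 = 1·3 + 1·4 = 7
  a_3 = 1·7 + 1·3 = 10
  a_4 = 1·10 + 1·7 = 17
  a_5 = 1·17 + 1·10 = 27
  a_6 = 1·27 + 1·17 = 44
  a_7 = 1·44 + 1·27 = 71
  a_8 = 1·71 + 1·44 = 115
  a_9 = 1·115 + 1·71 = 186
  a_10 = 1·186 + 1·115 = 301

1,1 ; 301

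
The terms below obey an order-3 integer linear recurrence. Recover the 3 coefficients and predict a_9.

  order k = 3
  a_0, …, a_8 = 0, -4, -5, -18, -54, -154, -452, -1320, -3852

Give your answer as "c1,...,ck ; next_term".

2,2,2 ; -11248

  a_3 = 2·-5 + 2·-4 + 2·0 = -18
  a_4 = 2·-18 + 2·-5 + 2·-4 = -54
  a_5 = 2·-54 + 2·-18 + 2·-5 = -154
  a_6 = 2·-154 + 2·-54 + 2·-18 = -452
  a_7 = 2·-452 + 2·-154 + 2·-54 = -1320
  a_8 = 2·-1320 + 2·-452 + 2·-154 = -3852
  a_9 = 2·-3852 + 2·-1320 + 2·-452 = -11248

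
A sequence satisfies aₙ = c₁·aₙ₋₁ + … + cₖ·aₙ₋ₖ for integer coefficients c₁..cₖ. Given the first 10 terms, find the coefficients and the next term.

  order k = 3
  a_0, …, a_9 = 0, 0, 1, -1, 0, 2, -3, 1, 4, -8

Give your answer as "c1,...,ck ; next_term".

-1,-1,1 ; 5

  a_3 = -1·1 + -1·0 + 1·0 = -1
  a_4 = -1·-1 + -1·1 + 1·0 = 0
  a_5 = -1·0 + -1·-1 + 1·1 = 2
  a_6 = -1·2 + -1·0 + 1·-1 = -3
  a_7 = -1·-3 + -1·2 + 1·0 = 1
  a_8 = -1·1 + -1·-3 + 1·2 = 4
  a_9 = -1·4 + -1·1 + 1·-3 = -8
  a_10 = -1·-8 + -1·4 + 1·1 = 5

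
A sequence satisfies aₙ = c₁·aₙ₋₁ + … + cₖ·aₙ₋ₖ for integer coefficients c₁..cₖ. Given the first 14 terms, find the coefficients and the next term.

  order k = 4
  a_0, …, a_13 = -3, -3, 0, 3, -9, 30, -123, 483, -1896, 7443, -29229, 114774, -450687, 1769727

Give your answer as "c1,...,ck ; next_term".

-3,3,-2,2 ; -6949248

  a_4 = -3·3 + 3·0 + -2·-3 + 2·-3 = -9
  a_5 = -3·-9 + 3·3 + -2·0 + 2·-3 = 30
  a_6 = -3·30 + 3·-9 + -2·3 + 2·0 = -123
  a_7 = -3·-123 + 3·30 + -2·-9 + 2·3 = 483
  a_8 = -3·483 + 3·-123 + -2·30 + 2·-9 = -1896
  a_9 = -3·-1896 + 3·483 + -2·-123 + 2·30 = 7443
  a_10 = -3·7443 + 3·-1896 + -2·483 + 2·-123 = -29229
  a_11 = -3·-29229 + 3·7443 + -2·-1896 + 2·483 = 114774
  a_12 = -3·114774 + 3·-29229 + -2·7443 + 2·-1896 = -450687
  a_13 = -3·-450687 + 3·114774 + -2·-29229 + 2·7443 = 1769727
  a_14 = -3·1769727 + 3·-450687 + -2·114774 + 2·-29229 = -6949248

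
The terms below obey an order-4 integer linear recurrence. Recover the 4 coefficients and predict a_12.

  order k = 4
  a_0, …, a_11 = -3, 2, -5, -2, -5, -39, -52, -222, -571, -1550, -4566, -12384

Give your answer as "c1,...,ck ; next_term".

1,4,4,-3 ; -35135

  a_4 = 1·-2 + 4·-5 + 4·2 + -3·-3 = -5
  a_5 = 1·-5 + 4·-2 + 4·-5 + -3·2 = -39
  a_6 = 1·-39 + 4·-5 + 4·-2 + -3·-5 = -52
  a_7 = 1·-52 + 4·-39 + 4·-5 + -3·-2 = -222
  a_8 = 1·-222 + 4·-52 + 4·-39 + -3·-5 = -571
  a_9 = 1·-571 + 4·-222 + 4·-52 + -3·-39 = -1550
  a_10 = 1·-1550 + 4·-571 + 4·-222 + -3·-52 = -4566
  a_11 = 1·-4566 + 4·-1550 + 4·-571 + -3·-222 = -12384
  a_12 = 1·-12384 + 4·-4566 + 4·-1550 + -3·-571 = -35135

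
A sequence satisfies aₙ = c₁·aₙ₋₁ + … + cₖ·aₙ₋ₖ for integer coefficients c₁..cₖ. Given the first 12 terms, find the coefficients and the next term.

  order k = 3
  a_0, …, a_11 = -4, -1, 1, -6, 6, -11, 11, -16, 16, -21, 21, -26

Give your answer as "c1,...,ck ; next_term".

-1,1,1 ; 26

  a_3 = -1·1 + 1·-1 + 1·-4 = -6
  a_4 = -1·-6 + 1·1 + 1·-1 = 6
  a_5 = -1·6 + 1·-6 + 1·1 = -11
  a_6 = -1·-11 + 1·6 + 1·-6 = 11
  a_7 = -1·11 + 1·-11 + 1·6 = -16
  a_8 = -1·-16 + 1·11 + 1·-11 = 16
  a_9 = -1·16 + 1·-16 + 1·11 = -21
  a_10 = -1·-21 + 1·16 + 1·-16 = 21
  a_11 = -1·21 + 1·-21 + 1·16 = -26
  a_12 = -1·-26 + 1·21 + 1·-21 = 26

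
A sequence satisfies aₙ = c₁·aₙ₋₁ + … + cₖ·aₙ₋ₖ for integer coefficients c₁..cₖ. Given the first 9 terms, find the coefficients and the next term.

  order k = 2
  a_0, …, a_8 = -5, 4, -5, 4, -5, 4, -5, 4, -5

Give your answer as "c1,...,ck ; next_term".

  a_2 = 0·4 + 1·-5 = -5
  a_3 = 0·-5 + 1·4 = 4
  a_4 = 0·4 + 1·-5 = -5
  a_5 = 0·-5 + 1·4 = 4
  a_6 = 0·4 + 1·-5 = -5
  a_7 = 0·-5 + 1·4 = 4
  a_8 = 0·4 + 1·-5 = -5
  a_9 = 0·-5 + 1·4 = 4

0,1 ; 4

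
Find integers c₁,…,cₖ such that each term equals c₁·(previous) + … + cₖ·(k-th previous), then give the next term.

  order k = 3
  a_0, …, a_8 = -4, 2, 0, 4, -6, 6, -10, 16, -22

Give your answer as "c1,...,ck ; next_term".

-1,0,-1 ; 32

  a_3 = -1·0 + 0·2 + -1·-4 = 4
  a_4 = -1·4 + 0·0 + -1·2 = -6
  a_5 = -1·-6 + 0·4 + -1·0 = 6
  a_6 = -1·6 + 0·-6 + -1·4 = -10
  a_7 = -1·-10 + 0·6 + -1·-6 = 16
  a_8 = -1·16 + 0·-10 + -1·6 = -22
  a_9 = -1·-22 + 0·16 + -1·-10 = 32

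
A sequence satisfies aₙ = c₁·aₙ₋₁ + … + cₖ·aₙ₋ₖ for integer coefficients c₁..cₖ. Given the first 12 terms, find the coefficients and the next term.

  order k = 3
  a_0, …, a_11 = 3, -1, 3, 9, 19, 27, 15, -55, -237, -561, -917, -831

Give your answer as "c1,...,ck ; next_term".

  a_3 = 3·3 + -3·-1 + -1·3 = 9
  a_4 = 3·9 + -3·3 + -1·-1 = 19
  a_5 = 3·19 + -3·9 + -1·3 = 27
  a_6 = 3·27 + -3·19 + -1·9 = 15
  a_7 = 3·15 + -3·27 + -1·19 = -55
  a_8 = 3·-55 + -3·15 + -1·27 = -237
  a_9 = 3·-237 + -3·-55 + -1·15 = -561
  a_10 = 3·-561 + -3·-237 + -1·-55 = -917
  a_11 = 3·-917 + -3·-561 + -1·-237 = -831
  a_12 = 3·-831 + -3·-917 + -1·-561 = 819

3,-3,-1 ; 819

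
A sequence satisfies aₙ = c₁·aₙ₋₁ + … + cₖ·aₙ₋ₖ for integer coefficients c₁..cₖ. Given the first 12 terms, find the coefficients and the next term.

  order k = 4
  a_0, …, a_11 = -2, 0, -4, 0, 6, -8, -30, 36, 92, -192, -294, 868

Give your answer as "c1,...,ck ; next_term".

0,-3,2,3 ; 774

  a_4 = 0·0 + -3·-4 + 2·0 + 3·-2 = 6
  a_5 = 0·6 + -3·0 + 2·-4 + 3·0 = -8
  a_6 = 0·-8 + -3·6 + 2·0 + 3·-4 = -30
  a_7 = 0·-30 + -3·-8 + 2·6 + 3·0 = 36
  a_8 = 0·36 + -3·-30 + 2·-8 + 3·6 = 92
  a_9 = 0·92 + -3·36 + 2·-30 + 3·-8 = -192
  a_10 = 0·-192 + -3·92 + 2·36 + 3·-30 = -294
  a_11 = 0·-294 + -3·-192 + 2·92 + 3·36 = 868
  a_12 = 0·868 + -3·-294 + 2·-192 + 3·92 = 774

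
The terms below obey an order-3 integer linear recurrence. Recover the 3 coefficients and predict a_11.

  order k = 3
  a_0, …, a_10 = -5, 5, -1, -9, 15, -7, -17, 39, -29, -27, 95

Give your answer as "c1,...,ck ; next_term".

-1,-1,1 ; -97

  a_3 = -1·-1 + -1·5 + 1·-5 = -9
  a_4 = -1·-9 + -1·-1 + 1·5 = 15
  a_5 = -1·15 + -1·-9 + 1·-1 = -7
  a_6 = -1·-7 + -1·15 + 1·-9 = -17
  a_7 = -1·-17 + -1·-7 + 1·15 = 39
  a_8 = -1·39 + -1·-17 + 1·-7 = -29
  a_9 = -1·-29 + -1·39 + 1·-17 = -27
  a_10 = -1·-27 + -1·-29 + 1·39 = 95
  a_11 = -1·95 + -1·-27 + 1·-29 = -97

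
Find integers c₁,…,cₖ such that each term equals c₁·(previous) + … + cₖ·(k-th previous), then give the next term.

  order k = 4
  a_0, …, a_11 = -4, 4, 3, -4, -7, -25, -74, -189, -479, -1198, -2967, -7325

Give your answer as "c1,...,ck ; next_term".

  a_4 = 3·-4 + -1·3 + 0·4 + -2·-4 = -7
  a_5 = 3·-7 + -1·-4 + 0·3 + -2·4 = -25
  a_6 = 3·-25 + -1·-7 + 0·-4 + -2·3 = -74
  a_7 = 3·-74 + -1·-25 + 0·-7 + -2·-4 = -189
  a_8 = 3·-189 + -1·-74 + 0·-25 + -2·-7 = -479
  a_9 = 3·-479 + -1·-189 + 0·-74 + -2·-25 = -1198
  a_10 = 3·-1198 + -1·-479 + 0·-189 + -2·-74 = -2967
  a_11 = 3·-2967 + -1·-1198 + 0·-479 + -2·-189 = -7325
  a_12 = 3·-7325 + -1·-2967 + 0·-1198 + -2·-479 = -18050

3,-1,0,-2 ; -18050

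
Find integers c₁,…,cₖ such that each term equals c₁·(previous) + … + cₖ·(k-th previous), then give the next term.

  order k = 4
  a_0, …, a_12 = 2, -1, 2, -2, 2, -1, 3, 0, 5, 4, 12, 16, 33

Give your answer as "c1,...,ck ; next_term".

1,1,0,1 ; 53

  a_4 = 1·-2 + 1·2 + 0·-1 + 1·2 = 2
  a_5 = 1·2 + 1·-2 + 0·2 + 1·-1 = -1
  a_6 = 1·-1 + 1·2 + 0·-2 + 1·2 = 3
  a_7 = 1·3 + 1·-1 + 0·2 + 1·-2 = 0
  a_8 = 1·0 + 1·3 + 0·-1 + 1·2 = 5
  a_9 = 1·5 + 1·0 + 0·3 + 1·-1 = 4
  a_10 = 1·4 + 1·5 + 0·0 + 1·3 = 12
  a_11 = 1·12 + 1·4 + 0·5 + 1·0 = 16
  a_12 = 1·16 + 1·12 + 0·4 + 1·5 = 33
  a_13 = 1·33 + 1·16 + 0·12 + 1·4 = 53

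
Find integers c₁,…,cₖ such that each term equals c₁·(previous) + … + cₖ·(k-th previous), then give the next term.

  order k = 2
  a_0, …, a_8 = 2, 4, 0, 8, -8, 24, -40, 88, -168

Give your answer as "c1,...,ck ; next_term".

  a_2 = -1·4 + 2·2 = 0
  a_3 = -1·0 + 2·4 = 8
  a_4 = -1·8 + 2·0 = -8
  a_5 = -1·-8 + 2·8 = 24
  a_6 = -1·24 + 2·-8 = -40
  a_7 = -1·-40 + 2·24 = 88
  a_8 = -1·88 + 2·-40 = -168
  a_9 = -1·-168 + 2·88 = 344

-1,2 ; 344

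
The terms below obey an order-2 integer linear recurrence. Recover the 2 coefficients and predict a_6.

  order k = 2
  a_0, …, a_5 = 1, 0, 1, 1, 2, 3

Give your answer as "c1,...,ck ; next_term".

  a_2 = 1·0 + 1·1 = 1
  a_3 = 1·1 + 1·0 = 1
  a_4 = 1·1 + 1·1 = 2
  a_5 = 1·2 + 1·1 = 3
  a_6 = 1·3 + 1·2 = 5

1,1 ; 5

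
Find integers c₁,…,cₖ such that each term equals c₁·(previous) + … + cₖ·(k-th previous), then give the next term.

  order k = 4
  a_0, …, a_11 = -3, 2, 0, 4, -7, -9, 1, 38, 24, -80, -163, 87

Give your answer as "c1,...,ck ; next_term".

1,-2,-1,3 ; 565

  a_4 = 1·4 + -2·0 + -1·2 + 3·-3 = -7
  a_5 = 1·-7 + -2·4 + -1·0 + 3·2 = -9
  a_6 = 1·-9 + -2·-7 + -1·4 + 3·0 = 1
  a_7 = 1·1 + -2·-9 + -1·-7 + 3·4 = 38
  a_8 = 1·38 + -2·1 + -1·-9 + 3·-7 = 24
  a_9 = 1·24 + -2·38 + -1·1 + 3·-9 = -80
  a_10 = 1·-80 + -2·24 + -1·38 + 3·1 = -163
  a_11 = 1·-163 + -2·-80 + -1·24 + 3·38 = 87
  a_12 = 1·87 + -2·-163 + -1·-80 + 3·24 = 565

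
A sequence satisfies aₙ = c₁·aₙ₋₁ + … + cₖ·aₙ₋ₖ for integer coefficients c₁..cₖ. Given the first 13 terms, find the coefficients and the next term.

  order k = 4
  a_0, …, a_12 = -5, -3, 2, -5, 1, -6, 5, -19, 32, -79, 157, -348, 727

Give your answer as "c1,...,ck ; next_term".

  a_4 = -2·-5 + 1·2 + 2·-3 + 1·-5 = 1
  a_5 = -2·1 + 1·-5 + 2·2 + 1·-3 = -6
  a_6 = -2·-6 + 1·1 + 2·-5 + 1·2 = 5
  a_7 = -2·5 + 1·-6 + 2·1 + 1·-5 = -19
  a_8 = -2·-19 + 1·5 + 2·-6 + 1·1 = 32
  a_9 = -2·32 + 1·-19 + 2·5 + 1·-6 = -79
  a_10 = -2·-79 + 1·32 + 2·-19 + 1·5 = 157
  a_11 = -2·157 + 1·-79 + 2·32 + 1·-19 = -348
  a_12 = -2·-348 + 1·157 + 2·-79 + 1·32 = 727
  a_13 = -2·727 + 1·-348 + 2·157 + 1·-79 = -1567

-2,1,2,1 ; -1567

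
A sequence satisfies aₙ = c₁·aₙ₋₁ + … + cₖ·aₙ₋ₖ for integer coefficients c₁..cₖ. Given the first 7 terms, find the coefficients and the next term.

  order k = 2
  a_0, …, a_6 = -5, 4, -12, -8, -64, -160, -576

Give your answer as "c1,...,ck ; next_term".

  a_2 = 2·4 + 4·-5 = -12
  a_3 = 2·-12 + 4·4 = -8
  a_4 = 2·-8 + 4·-12 = -64
  a_5 = 2·-64 + 4·-8 = -160
  a_6 = 2·-160 + 4·-64 = -576
  a_7 = 2·-576 + 4·-160 = -1792

2,4 ; -1792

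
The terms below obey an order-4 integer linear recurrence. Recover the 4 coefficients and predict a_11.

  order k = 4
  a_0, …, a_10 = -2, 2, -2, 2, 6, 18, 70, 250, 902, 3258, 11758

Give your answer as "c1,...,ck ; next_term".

  a_4 = 3·2 + 2·-2 + 1·2 + -1·-2 = 6
  a_5 = 3·6 + 2·2 + 1·-2 + -1·2 = 18
  a_6 = 3·18 + 2·6 + 1·2 + -1·-2 = 70
  a_7 = 3·70 + 2·18 + 1·6 + -1·2 = 250
  a_8 = 3·250 + 2·70 + 1·18 + -1·6 = 902
  a_9 = 3·902 + 2·250 + 1·70 + -1·18 = 3258
  a_10 = 3·3258 + 2·902 + 1·250 + -1·70 = 11758
  a_11 = 3·11758 + 2·3258 + 1·902 + -1·250 = 42442

3,2,1,-1 ; 42442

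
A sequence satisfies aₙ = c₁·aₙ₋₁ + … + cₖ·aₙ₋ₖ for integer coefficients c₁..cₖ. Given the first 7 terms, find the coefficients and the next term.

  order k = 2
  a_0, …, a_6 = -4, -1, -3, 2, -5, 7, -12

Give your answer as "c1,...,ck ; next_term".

  a_2 = -1·-1 + 1·-4 = -3
  a_3 = -1·-3 + 1·-1 = 2
  a_4 = -1·2 + 1·-3 = -5
  a_5 = -1·-5 + 1·2 = 7
  a_6 = -1·7 + 1·-5 = -12
  a_7 = -1·-12 + 1·7 = 19

-1,1 ; 19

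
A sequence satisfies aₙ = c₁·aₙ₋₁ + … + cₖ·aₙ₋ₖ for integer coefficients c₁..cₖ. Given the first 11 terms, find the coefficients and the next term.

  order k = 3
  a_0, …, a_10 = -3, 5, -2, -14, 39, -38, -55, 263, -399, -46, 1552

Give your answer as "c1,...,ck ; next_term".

-2,-3,1 ; -3365

  a_3 = -2·-2 + -3·5 + 1·-3 = -14
  a_4 = -2·-14 + -3·-2 + 1·5 = 39
  a_5 = -2·39 + -3·-14 + 1·-2 = -38
  a_6 = -2·-38 + -3·39 + 1·-14 = -55
  a_7 = -2·-55 + -3·-38 + 1·39 = 263
  a_8 = -2·263 + -3·-55 + 1·-38 = -399
  a_9 = -2·-399 + -3·263 + 1·-55 = -46
  a_10 = -2·-46 + -3·-399 + 1·263 = 1552
  a_11 = -2·1552 + -3·-46 + 1·-399 = -3365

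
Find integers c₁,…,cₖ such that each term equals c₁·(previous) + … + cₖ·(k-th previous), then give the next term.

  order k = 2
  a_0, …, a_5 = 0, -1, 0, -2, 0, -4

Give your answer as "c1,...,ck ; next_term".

  a_2 = 0·-1 + 2·0 = 0
  a_3 = 0·0 + 2·-1 = -2
  a_4 = 0·-2 + 2·0 = 0
  a_5 = 0·0 + 2·-2 = -4
  a_6 = 0·-4 + 2·0 = 0

0,2 ; 0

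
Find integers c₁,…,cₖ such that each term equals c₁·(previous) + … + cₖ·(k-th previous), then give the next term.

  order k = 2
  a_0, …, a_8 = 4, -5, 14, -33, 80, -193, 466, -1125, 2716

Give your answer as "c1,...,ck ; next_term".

-2,1 ; -6557

  a_2 = -2·-5 + 1·4 = 14
  a_3 = -2·14 + 1·-5 = -33
  a_4 = -2·-33 + 1·14 = 80
  a_5 = -2·80 + 1·-33 = -193
  a_6 = -2·-193 + 1·80 = 466
  a_7 = -2·466 + 1·-193 = -1125
  a_8 = -2·-1125 + 1·466 = 2716
  a_9 = -2·2716 + 1·-1125 = -6557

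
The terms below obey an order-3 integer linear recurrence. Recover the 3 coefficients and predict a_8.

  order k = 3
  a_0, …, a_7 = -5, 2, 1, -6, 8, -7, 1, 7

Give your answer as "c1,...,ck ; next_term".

-1,0,1 ; -14

  a_3 = -1·1 + 0·2 + 1·-5 = -6
  a_4 = -1·-6 + 0·1 + 1·2 = 8
  a_5 = -1·8 + 0·-6 + 1·1 = -7
  a_6 = -1·-7 + 0·8 + 1·-6 = 1
  a_7 = -1·1 + 0·-7 + 1·8 = 7
  a_8 = -1·7 + 0·1 + 1·-7 = -14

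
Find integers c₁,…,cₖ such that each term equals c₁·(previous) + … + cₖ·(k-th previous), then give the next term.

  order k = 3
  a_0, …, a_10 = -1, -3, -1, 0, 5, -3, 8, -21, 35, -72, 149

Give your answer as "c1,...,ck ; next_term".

-1,1,-2 ; -291

  a_3 = -1·-1 + 1·-3 + -2·-1 = 0
  a_4 = -1·0 + 1·-1 + -2·-3 = 5
  a_5 = -1·5 + 1·0 + -2·-1 = -3
  a_6 = -1·-3 + 1·5 + -2·0 = 8
  a_7 = -1·8 + 1·-3 + -2·5 = -21
  a_8 = -1·-21 + 1·8 + -2·-3 = 35
  a_9 = -1·35 + 1·-21 + -2·8 = -72
  a_10 = -1·-72 + 1·35 + -2·-21 = 149
  a_11 = -1·149 + 1·-72 + -2·35 = -291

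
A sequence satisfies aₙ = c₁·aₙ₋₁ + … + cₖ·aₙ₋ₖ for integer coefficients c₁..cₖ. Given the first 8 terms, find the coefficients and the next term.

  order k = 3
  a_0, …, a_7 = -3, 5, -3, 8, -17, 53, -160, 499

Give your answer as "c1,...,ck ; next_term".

  a_3 = -3·-3 + 1·5 + 2·-3 = 8
  a_4 = -3·8 + 1·-3 + 2·5 = -17
  a_5 = -3·-17 + 1·8 + 2·-3 = 53
  a_6 = -3·53 + 1·-17 + 2·8 = -160
  a_7 = -3·-160 + 1·53 + 2·-17 = 499
  a_8 = -3·499 + 1·-160 + 2·53 = -1551

-3,1,2 ; -1551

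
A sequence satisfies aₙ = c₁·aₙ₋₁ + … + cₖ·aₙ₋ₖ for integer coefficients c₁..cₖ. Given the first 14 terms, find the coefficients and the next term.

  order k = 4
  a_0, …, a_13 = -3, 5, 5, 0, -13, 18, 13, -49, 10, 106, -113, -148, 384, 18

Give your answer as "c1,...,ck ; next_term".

-1,-2,0,1 ; -899

  a_4 = -1·0 + -2·5 + 0·5 + 1·-3 = -13
  a_5 = -1·-13 + -2·0 + 0·5 + 1·5 = 18
  a_6 = -1·18 + -2·-13 + 0·0 + 1·5 = 13
  a_7 = -1·13 + -2·18 + 0·-13 + 1·0 = -49
  a_8 = -1·-49 + -2·13 + 0·18 + 1·-13 = 10
  a_9 = -1·10 + -2·-49 + 0·13 + 1·18 = 106
  a_10 = -1·106 + -2·10 + 0·-49 + 1·13 = -113
  a_11 = -1·-113 + -2·106 + 0·10 + 1·-49 = -148
  a_12 = -1·-148 + -2·-113 + 0·106 + 1·10 = 384
  a_13 = -1·384 + -2·-148 + 0·-113 + 1·106 = 18
  a_14 = -1·18 + -2·384 + 0·-148 + 1·-113 = -899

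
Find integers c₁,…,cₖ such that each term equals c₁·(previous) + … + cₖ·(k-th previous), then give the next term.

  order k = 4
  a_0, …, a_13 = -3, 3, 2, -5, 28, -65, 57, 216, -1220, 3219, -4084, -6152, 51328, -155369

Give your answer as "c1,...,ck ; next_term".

  a_4 = -3·-5 + -4·2 + 4·3 + -3·-3 = 28
  a_5 = -3·28 + -4·-5 + 4·2 + -3·3 = -65
  a_6 = -3·-65 + -4·28 + 4·-5 + -3·2 = 57
  a_7 = -3·57 + -4·-65 + 4·28 + -3·-5 = 216
  a_8 = -3·216 + -4·57 + 4·-65 + -3·28 = -1220
  a_9 = -3·-1220 + -4·216 + 4·57 + -3·-65 = 3219
  a_10 = -3·3219 + -4·-1220 + 4·216 + -3·57 = -4084
  a_11 = -3·-4084 + -4·3219 + 4·-1220 + -3·216 = -6152
  a_12 = -3·-6152 + -4·-4084 + 4·3219 + -3·-1220 = 51328
  a_13 = -3·51328 + -4·-6152 + 4·-4084 + -3·3219 = -155369
  a_14 = -3·-155369 + -4·51328 + 4·-6152 + -3·-4084 = 248439

-3,-4,4,-3 ; 248439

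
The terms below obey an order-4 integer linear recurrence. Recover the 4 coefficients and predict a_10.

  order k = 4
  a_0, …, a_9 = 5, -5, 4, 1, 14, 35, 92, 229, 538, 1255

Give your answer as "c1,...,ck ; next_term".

2,3,-4,-4 ; 2840

  a_4 = 2·1 + 3·4 + -4·-5 + -4·5 = 14
  a_5 = 2·14 + 3·1 + -4·4 + -4·-5 = 35
  a_6 = 2·35 + 3·14 + -4·1 + -4·4 = 92
  a_7 = 2·92 + 3·35 + -4·14 + -4·1 = 229
  a_8 = 2·229 + 3·92 + -4·35 + -4·14 = 538
  a_9 = 2·538 + 3·229 + -4·92 + -4·35 = 1255
  a_10 = 2·1255 + 3·538 + -4·229 + -4·92 = 2840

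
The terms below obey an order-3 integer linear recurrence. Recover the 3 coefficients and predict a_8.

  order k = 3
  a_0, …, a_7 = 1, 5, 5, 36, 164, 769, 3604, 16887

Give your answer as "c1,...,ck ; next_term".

  a_3 = 4·5 + 3·5 + 1·1 = 36
  a_4 = 4·36 + 3·5 + 1·5 = 164
  a_5 = 4·164 + 3·36 + 1·5 = 769
  a_6 = 4·769 + 3·164 + 1·36 = 3604
  a_7 = 4·3604 + 3·769 + 1·164 = 16887
  a_8 = 4·16887 + 3·3604 + 1·769 = 79129

4,3,1 ; 79129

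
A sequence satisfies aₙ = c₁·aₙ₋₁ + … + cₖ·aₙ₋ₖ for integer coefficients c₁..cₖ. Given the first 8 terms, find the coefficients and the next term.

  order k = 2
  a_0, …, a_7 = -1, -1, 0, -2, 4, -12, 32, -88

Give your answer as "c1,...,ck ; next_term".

-2,2 ; 240

  a_2 = -2·-1 + 2·-1 = 0
  a_3 = -2·0 + 2·-1 = -2
  a_4 = -2·-2 + 2·0 = 4
  a_5 = -2·4 + 2·-2 = -12
  a_6 = -2·-12 + 2·4 = 32
  a_7 = -2·32 + 2·-12 = -88
  a_8 = -2·-88 + 2·32 = 240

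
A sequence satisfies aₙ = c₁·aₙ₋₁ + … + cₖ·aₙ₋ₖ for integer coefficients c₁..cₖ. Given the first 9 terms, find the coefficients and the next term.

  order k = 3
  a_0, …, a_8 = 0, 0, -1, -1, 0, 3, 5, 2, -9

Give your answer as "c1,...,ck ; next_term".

  a_3 = 1·-1 + -1·0 + -2·0 = -1
  a_4 = 1·-1 + -1·-1 + -2·0 = 0
  a_5 = 1·0 + -1·-1 + -2·-1 = 3
  a_6 = 1·3 + -1·0 + -2·-1 = 5
  a_7 = 1·5 + -1·3 + -2·0 = 2
  a_8 = 1·2 + -1·5 + -2·3 = -9
  a_9 = 1·-9 + -1·2 + -2·5 = -21

1,-1,-2 ; -21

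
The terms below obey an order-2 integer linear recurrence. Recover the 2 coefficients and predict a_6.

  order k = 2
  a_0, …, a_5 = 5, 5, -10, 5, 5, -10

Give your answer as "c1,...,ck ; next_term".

-1,-1 ; 5

  a_2 = -1·5 + -1·5 = -10
  a_3 = -1·-10 + -1·5 = 5
  a_4 = -1·5 + -1·-10 = 5
  a_5 = -1·5 + -1·5 = -10
  a_6 = -1·-10 + -1·5 = 5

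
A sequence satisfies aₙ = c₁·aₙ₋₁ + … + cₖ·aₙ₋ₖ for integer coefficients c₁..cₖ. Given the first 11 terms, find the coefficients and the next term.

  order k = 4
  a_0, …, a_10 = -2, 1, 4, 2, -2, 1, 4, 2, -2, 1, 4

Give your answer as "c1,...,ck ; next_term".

  a_4 = 0·2 + 0·4 + 0·1 + 1·-2 = -2
  a_5 = 0·-2 + 0·2 + 0·4 + 1·1 = 1
  a_6 = 0·1 + 0·-2 + 0·2 + 1·4 = 4
  a_7 = 0·4 + 0·1 + 0·-2 + 1·2 = 2
  a_8 = 0·2 + 0·4 + 0·1 + 1·-2 = -2
  a_9 = 0·-2 + 0·2 + 0·4 + 1·1 = 1
  a_10 = 0·1 + 0·-2 + 0·2 + 1·4 = 4
  a_11 = 0·4 + 0·1 + 0·-2 + 1·2 = 2

0,0,0,1 ; 2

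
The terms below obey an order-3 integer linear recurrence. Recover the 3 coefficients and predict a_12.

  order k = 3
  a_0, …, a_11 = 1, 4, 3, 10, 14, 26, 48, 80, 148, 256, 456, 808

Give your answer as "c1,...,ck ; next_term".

0,2,2 ; 1424

  a_3 = 0·3 + 2·4 + 2·1 = 10
  a_4 = 0·10 + 2·3 + 2·4 = 14
  a_5 = 0·14 + 2·10 + 2·3 = 26
  a_6 = 0·26 + 2·14 + 2·10 = 48
  a_7 = 0·48 + 2·26 + 2·14 = 80
  a_8 = 0·80 + 2·48 + 2·26 = 148
  a_9 = 0·148 + 2·80 + 2·48 = 256
  a_10 = 0·256 + 2·148 + 2·80 = 456
  a_11 = 0·456 + 2·256 + 2·148 = 808
  a_12 = 0·808 + 2·456 + 2·256 = 1424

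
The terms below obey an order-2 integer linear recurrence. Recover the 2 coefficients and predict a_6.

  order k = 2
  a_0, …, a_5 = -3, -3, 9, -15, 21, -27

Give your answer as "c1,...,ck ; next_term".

-2,-1 ; 33

  a_2 = -2·-3 + -1·-3 = 9
  a_3 = -2·9 + -1·-3 = -15
  a_4 = -2·-15 + -1·9 = 21
  a_5 = -2·21 + -1·-15 = -27
  a_6 = -2·-27 + -1·21 = 33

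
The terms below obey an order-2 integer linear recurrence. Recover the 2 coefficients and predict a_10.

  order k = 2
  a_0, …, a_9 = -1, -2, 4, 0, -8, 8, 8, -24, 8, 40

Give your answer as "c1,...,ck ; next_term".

-1,-2 ; -56

  a_2 = -1·-2 + -2·-1 = 4
  a_3 = -1·4 + -2·-2 = 0
  a_4 = -1·0 + -2·4 = -8
  a_5 = -1·-8 + -2·0 = 8
  a_6 = -1·8 + -2·-8 = 8
  a_7 = -1·8 + -2·8 = -24
  a_8 = -1·-24 + -2·8 = 8
  a_9 = -1·8 + -2·-24 = 40
  a_10 = -1·40 + -2·8 = -56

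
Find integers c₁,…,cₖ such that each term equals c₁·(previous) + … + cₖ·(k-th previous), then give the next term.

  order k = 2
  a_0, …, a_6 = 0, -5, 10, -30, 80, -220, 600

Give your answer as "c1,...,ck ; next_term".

  a_2 = -2·-5 + 2·0 = 10
  a_3 = -2·10 + 2·-5 = -30
  a_4 = -2·-30 + 2·10 = 80
  a_5 = -2·80 + 2·-30 = -220
  a_6 = -2·-220 + 2·80 = 600
  a_7 = -2·600 + 2·-220 = -1640

-2,2 ; -1640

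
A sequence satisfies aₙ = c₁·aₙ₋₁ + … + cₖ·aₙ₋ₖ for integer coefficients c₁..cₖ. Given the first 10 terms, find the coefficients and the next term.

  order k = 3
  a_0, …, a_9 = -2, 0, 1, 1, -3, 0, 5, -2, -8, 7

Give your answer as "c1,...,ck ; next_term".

-1,-2,-1 ; 11

  a_3 = -1·1 + -2·0 + -1·-2 = 1
  a_4 = -1·1 + -2·1 + -1·0 = -3
  a_5 = -1·-3 + -2·1 + -1·1 = 0
  a_6 = -1·0 + -2·-3 + -1·1 = 5
  a_7 = -1·5 + -2·0 + -1·-3 = -2
  a_8 = -1·-2 + -2·5 + -1·0 = -8
  a_9 = -1·-8 + -2·-2 + -1·5 = 7
  a_10 = -1·7 + -2·-8 + -1·-2 = 11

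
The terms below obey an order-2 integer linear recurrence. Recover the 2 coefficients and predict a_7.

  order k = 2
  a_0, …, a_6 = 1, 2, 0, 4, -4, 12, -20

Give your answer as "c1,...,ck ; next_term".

-1,2 ; 44

  a_2 = -1·2 + 2·1 = 0
  a_3 = -1·0 + 2·2 = 4
  a_4 = -1·4 + 2·0 = -4
  a_5 = -1·-4 + 2·4 = 12
  a_6 = -1·12 + 2·-4 = -20
  a_7 = -1·-20 + 2·12 = 44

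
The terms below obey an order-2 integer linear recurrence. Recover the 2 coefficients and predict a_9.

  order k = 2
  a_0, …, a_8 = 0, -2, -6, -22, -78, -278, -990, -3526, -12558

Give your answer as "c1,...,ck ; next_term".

  a_2 = 3·-2 + 2·0 = -6
  a_3 = 3·-6 + 2·-2 = -22
  a_4 = 3·-22 + 2·-6 = -78
  a_5 = 3·-78 + 2·-22 = -278
  a_6 = 3·-278 + 2·-78 = -990
  a_7 = 3·-990 + 2·-278 = -3526
  a_8 = 3·-3526 + 2·-990 = -12558
  a_9 = 3·-12558 + 2·-3526 = -44726

3,2 ; -44726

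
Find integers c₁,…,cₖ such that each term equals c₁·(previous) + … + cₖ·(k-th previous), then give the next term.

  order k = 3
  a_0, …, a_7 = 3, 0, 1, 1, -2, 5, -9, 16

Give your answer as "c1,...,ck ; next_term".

  a_3 = -2·1 + 0·0 + 1·3 = 1
  a_4 = -2·1 + 0·1 + 1·0 = -2
  a_5 = -2·-2 + 0·1 + 1·1 = 5
  a_6 = -2·5 + 0·-2 + 1·1 = -9
  a_7 = -2·-9 + 0·5 + 1·-2 = 16
  a_8 = -2·16 + 0·-9 + 1·5 = -27

-2,0,1 ; -27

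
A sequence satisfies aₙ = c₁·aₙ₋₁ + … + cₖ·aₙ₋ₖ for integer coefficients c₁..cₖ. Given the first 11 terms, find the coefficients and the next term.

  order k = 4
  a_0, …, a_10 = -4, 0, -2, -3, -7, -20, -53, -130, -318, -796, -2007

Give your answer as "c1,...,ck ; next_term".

3,-3,4,1 ; -5035

  a_4 = 3·-3 + -3·-2 + 4·0 + 1·-4 = -7
  a_5 = 3·-7 + -3·-3 + 4·-2 + 1·0 = -20
  a_6 = 3·-20 + -3·-7 + 4·-3 + 1·-2 = -53
  a_7 = 3·-53 + -3·-20 + 4·-7 + 1·-3 = -130
  a_8 = 3·-130 + -3·-53 + 4·-20 + 1·-7 = -318
  a_9 = 3·-318 + -3·-130 + 4·-53 + 1·-20 = -796
  a_10 = 3·-796 + -3·-318 + 4·-130 + 1·-53 = -2007
  a_11 = 3·-2007 + -3·-796 + 4·-318 + 1·-130 = -5035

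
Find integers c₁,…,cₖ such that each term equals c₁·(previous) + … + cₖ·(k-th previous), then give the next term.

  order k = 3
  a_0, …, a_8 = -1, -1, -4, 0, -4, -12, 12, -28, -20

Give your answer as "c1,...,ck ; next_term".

-1,0,4 ; 68

  a_3 = -1·-4 + 0·-1 + 4·-1 = 0
  a_4 = -1·0 + 0·-4 + 4·-1 = -4
  a_5 = -1·-4 + 0·0 + 4·-4 = -12
  a_6 = -1·-12 + 0·-4 + 4·0 = 12
  a_7 = -1·12 + 0·-12 + 4·-4 = -28
  a_8 = -1·-28 + 0·12 + 4·-12 = -20
  a_9 = -1·-20 + 0·-28 + 4·12 = 68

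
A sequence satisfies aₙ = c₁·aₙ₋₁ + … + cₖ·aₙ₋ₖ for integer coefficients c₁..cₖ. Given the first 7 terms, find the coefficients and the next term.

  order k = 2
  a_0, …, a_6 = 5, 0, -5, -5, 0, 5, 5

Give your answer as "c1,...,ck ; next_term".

  a_2 = 1·0 + -1·5 = -5
  a_3 = 1·-5 + -1·0 = -5
  a_4 = 1·-5 + -1·-5 = 0
  a_5 = 1·0 + -1·-5 = 5
  a_6 = 1·5 + -1·0 = 5
  a_7 = 1·5 + -1·5 = 0

1,-1 ; 0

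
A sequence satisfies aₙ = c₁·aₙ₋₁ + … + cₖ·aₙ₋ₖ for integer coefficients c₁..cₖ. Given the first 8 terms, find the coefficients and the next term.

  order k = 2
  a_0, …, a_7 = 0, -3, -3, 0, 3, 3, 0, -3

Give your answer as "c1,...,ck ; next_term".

1,-1 ; -3

  a_2 = 1·-3 + -1·0 = -3
  a_3 = 1·-3 + -1·-3 = 0
  a_4 = 1·0 + -1·-3 = 3
  a_5 = 1·3 + -1·0 = 3
  a_6 = 1·3 + -1·3 = 0
  a_7 = 1·0 + -1·3 = -3
  a_8 = 1·-3 + -1·0 = -3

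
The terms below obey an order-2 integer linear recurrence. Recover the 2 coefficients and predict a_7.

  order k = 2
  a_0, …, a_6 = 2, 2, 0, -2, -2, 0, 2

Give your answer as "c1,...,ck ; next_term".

  a_2 = 1·2 + -1·2 = 0
  a_3 = 1·0 + -1·2 = -2
  a_4 = 1·-2 + -1·0 = -2
  a_5 = 1·-2 + -1·-2 = 0
  a_6 = 1·0 + -1·-2 = 2
  a_7 = 1·2 + -1·0 = 2

1,-1 ; 2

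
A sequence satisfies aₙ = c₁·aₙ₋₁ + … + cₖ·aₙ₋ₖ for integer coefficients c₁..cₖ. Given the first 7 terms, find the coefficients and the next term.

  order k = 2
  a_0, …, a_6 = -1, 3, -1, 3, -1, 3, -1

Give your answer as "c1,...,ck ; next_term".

0,1 ; 3

  a_2 = 0·3 + 1·-1 = -1
  a_3 = 0·-1 + 1·3 = 3
  a_4 = 0·3 + 1·-1 = -1
  a_5 = 0·-1 + 1·3 = 3
  a_6 = 0·3 + 1·-1 = -1
  a_7 = 0·-1 + 1·3 = 3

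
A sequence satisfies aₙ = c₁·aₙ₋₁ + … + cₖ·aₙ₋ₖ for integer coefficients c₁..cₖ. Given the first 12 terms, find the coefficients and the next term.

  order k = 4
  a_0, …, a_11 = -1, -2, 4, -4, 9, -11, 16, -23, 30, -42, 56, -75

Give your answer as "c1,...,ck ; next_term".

  a_4 = -1·-4 + 1·4 + 0·-2 + -1·-1 = 9
  a_5 = -1·9 + 1·-4 + 0·4 + -1·-2 = -11
  a_6 = -1·-11 + 1·9 + 0·-4 + -1·4 = 16
  a_7 = -1·16 + 1·-11 + 0·9 + -1·-4 = -23
  a_8 = -1·-23 + 1·16 + 0·-11 + -1·9 = 30
  a_9 = -1·30 + 1·-23 + 0·16 + -1·-11 = -42
  a_10 = -1·-42 + 1·30 + 0·-23 + -1·16 = 56
  a_11 = -1·56 + 1·-42 + 0·30 + -1·-23 = -75
  a_12 = -1·-75 + 1·56 + 0·-42 + -1·30 = 101

-1,1,0,-1 ; 101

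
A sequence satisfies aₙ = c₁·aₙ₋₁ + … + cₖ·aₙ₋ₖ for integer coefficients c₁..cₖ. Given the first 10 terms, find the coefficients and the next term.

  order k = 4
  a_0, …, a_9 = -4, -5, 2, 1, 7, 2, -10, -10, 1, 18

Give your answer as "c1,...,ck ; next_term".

0,-1,-1,-1 ; 19

  a_4 = 0·1 + -1·2 + -1·-5 + -1·-4 = 7
  a_5 = 0·7 + -1·1 + -1·2 + -1·-5 = 2
  a_6 = 0·2 + -1·7 + -1·1 + -1·2 = -10
  a_7 = 0·-10 + -1·2 + -1·7 + -1·1 = -10
  a_8 = 0·-10 + -1·-10 + -1·2 + -1·7 = 1
  a_9 = 0·1 + -1·-10 + -1·-10 + -1·2 = 18
  a_10 = 0·18 + -1·1 + -1·-10 + -1·-10 = 19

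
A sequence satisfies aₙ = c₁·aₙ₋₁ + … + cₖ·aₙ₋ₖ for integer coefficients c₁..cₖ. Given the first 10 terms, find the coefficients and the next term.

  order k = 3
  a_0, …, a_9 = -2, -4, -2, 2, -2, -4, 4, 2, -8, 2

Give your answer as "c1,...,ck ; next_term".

0,-1,1 ; 10

  a_3 = 0·-2 + -1·-4 + 1·-2 = 2
  a_4 = 0·2 + -1·-2 + 1·-4 = -2
  a_5 = 0·-2 + -1·2 + 1·-2 = -4
  a_6 = 0·-4 + -1·-2 + 1·2 = 4
  a_7 = 0·4 + -1·-4 + 1·-2 = 2
  a_8 = 0·2 + -1·4 + 1·-4 = -8
  a_9 = 0·-8 + -1·2 + 1·4 = 2
  a_10 = 0·2 + -1·-8 + 1·2 = 10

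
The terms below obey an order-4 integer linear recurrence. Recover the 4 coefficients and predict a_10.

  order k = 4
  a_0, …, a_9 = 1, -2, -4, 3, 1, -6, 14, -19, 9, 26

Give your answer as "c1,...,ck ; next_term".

-2,-2,0,-1 ; -84

  a_4 = -2·3 + -2·-4 + 0·-2 + -1·1 = 1
  a_5 = -2·1 + -2·3 + 0·-4 + -1·-2 = -6
  a_6 = -2·-6 + -2·1 + 0·3 + -1·-4 = 14
  a_7 = -2·14 + -2·-6 + 0·1 + -1·3 = -19
  a_8 = -2·-19 + -2·14 + 0·-6 + -1·1 = 9
  a_9 = -2·9 + -2·-19 + 0·14 + -1·-6 = 26
  a_10 = -2·26 + -2·9 + 0·-19 + -1·14 = -84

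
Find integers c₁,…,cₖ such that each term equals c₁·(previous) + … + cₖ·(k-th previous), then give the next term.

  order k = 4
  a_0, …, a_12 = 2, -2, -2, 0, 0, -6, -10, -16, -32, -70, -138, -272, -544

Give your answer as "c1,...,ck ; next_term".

1,1,1,2 ; -1094

  a_4 = 1·0 + 1·-2 + 1·-2 + 2·2 = 0
  a_5 = 1·0 + 1·0 + 1·-2 + 2·-2 = -6
  a_6 = 1·-6 + 1·0 + 1·0 + 2·-2 = -10
  a_7 = 1·-10 + 1·-6 + 1·0 + 2·0 = -16
  a_8 = 1·-16 + 1·-10 + 1·-6 + 2·0 = -32
  a_9 = 1·-32 + 1·-16 + 1·-10 + 2·-6 = -70
  a_10 = 1·-70 + 1·-32 + 1·-16 + 2·-10 = -138
  a_11 = 1·-138 + 1·-70 + 1·-32 + 2·-16 = -272
  a_12 = 1·-272 + 1·-138 + 1·-70 + 2·-32 = -544
  a_13 = 1·-544 + 1·-272 + 1·-138 + 2·-70 = -1094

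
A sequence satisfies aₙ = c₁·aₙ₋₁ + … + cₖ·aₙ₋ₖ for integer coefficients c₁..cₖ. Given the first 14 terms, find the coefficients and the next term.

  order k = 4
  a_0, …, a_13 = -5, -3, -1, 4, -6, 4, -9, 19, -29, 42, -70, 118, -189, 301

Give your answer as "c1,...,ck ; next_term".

-1,0,-1,1 ; -489

  a_4 = -1·4 + 0·-1 + -1·-3 + 1·-5 = -6
  a_5 = -1·-6 + 0·4 + -1·-1 + 1·-3 = 4
  a_6 = -1·4 + 0·-6 + -1·4 + 1·-1 = -9
  a_7 = -1·-9 + 0·4 + -1·-6 + 1·4 = 19
  a_8 = -1·19 + 0·-9 + -1·4 + 1·-6 = -29
  a_9 = -1·-29 + 0·19 + -1·-9 + 1·4 = 42
  a_10 = -1·42 + 0·-29 + -1·19 + 1·-9 = -70
  a_11 = -1·-70 + 0·42 + -1·-29 + 1·19 = 118
  a_12 = -1·118 + 0·-70 + -1·42 + 1·-29 = -189
  a_13 = -1·-189 + 0·118 + -1·-70 + 1·42 = 301
  a_14 = -1·301 + 0·-189 + -1·118 + 1·-70 = -489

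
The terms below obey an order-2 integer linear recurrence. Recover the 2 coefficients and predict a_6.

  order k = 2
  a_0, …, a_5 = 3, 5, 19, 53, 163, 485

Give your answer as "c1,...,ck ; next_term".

2,3 ; 1459

  a_2 = 2·5 + 3·3 = 19
  a_3 = 2·19 + 3·5 = 53
  a_4 = 2·53 + 3·19 = 163
  a_5 = 2·163 + 3·53 = 485
  a_6 = 2·485 + 3·163 = 1459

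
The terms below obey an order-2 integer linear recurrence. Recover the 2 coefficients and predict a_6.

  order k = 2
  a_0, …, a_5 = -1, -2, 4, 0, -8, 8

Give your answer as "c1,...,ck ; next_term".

-1,-2 ; 8

  a_2 = -1·-2 + -2·-1 = 4
  a_3 = -1·4 + -2·-2 = 0
  a_4 = -1·0 + -2·4 = -8
  a_5 = -1·-8 + -2·0 = 8
  a_6 = -1·8 + -2·-8 = 8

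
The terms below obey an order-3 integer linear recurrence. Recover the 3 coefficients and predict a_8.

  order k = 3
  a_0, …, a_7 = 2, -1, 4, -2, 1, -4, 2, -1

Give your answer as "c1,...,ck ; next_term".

  a_3 = 0·4 + 0·-1 + -1·2 = -2
  a_4 = 0·-2 + 0·4 + -1·-1 = 1
  a_5 = 0·1 + 0·-2 + -1·4 = -4
  a_6 = 0·-4 + 0·1 + -1·-2 = 2
  a_7 = 0·2 + 0·-4 + -1·1 = -1
  a_8 = 0·-1 + 0·2 + -1·-4 = 4

0,0,-1 ; 4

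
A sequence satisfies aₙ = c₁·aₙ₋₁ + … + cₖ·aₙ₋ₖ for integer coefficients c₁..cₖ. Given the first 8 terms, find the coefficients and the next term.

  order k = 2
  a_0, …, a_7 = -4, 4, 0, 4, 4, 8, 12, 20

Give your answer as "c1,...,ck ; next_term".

1,1 ; 32

  a_2 = 1·4 + 1·-4 = 0
  a_3 = 1·0 + 1·4 = 4
  a_4 = 1·4 + 1·0 = 4
  a_5 = 1·4 + 1·4 = 8
  a_6 = 1·8 + 1·4 = 12
  a_7 = 1·12 + 1·8 = 20
  a_8 = 1·20 + 1·12 = 32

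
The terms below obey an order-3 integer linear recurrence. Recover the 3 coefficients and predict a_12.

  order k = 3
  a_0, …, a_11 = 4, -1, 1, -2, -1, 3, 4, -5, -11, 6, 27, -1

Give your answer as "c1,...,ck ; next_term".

0,-2,-1 ; -60

  a_3 = 0·1 + -2·-1 + -1·4 = -2
  a_4 = 0·-2 + -2·1 + -1·-1 = -1
  a_5 = 0·-1 + -2·-2 + -1·1 = 3
  a_6 = 0·3 + -2·-1 + -1·-2 = 4
  a_7 = 0·4 + -2·3 + -1·-1 = -5
  a_8 = 0·-5 + -2·4 + -1·3 = -11
  a_9 = 0·-11 + -2·-5 + -1·4 = 6
  a_10 = 0·6 + -2·-11 + -1·-5 = 27
  a_11 = 0·27 + -2·6 + -1·-11 = -1
  a_12 = 0·-1 + -2·27 + -1·6 = -60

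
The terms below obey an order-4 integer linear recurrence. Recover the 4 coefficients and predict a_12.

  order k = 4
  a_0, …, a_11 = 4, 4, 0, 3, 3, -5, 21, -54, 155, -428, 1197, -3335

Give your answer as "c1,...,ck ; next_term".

  a_4 = -3·3 + 0·0 + 2·4 + 1·4 = 3
  a_5 = -3·3 + 0·3 + 2·0 + 1·4 = -5
  a_6 = -3·-5 + 0·3 + 2·3 + 1·0 = 21
  a_7 = -3·21 + 0·-5 + 2·3 + 1·3 = -54
  a_8 = -3·-54 + 0·21 + 2·-5 + 1·3 = 155
  a_9 = -3·155 + 0·-54 + 2·21 + 1·-5 = -428
  a_10 = -3·-428 + 0·155 + 2·-54 + 1·21 = 1197
  a_11 = -3·1197 + 0·-428 + 2·155 + 1·-54 = -3335
  a_12 = -3·-3335 + 0·1197 + 2·-428 + 1·155 = 9304

-3,0,2,1 ; 9304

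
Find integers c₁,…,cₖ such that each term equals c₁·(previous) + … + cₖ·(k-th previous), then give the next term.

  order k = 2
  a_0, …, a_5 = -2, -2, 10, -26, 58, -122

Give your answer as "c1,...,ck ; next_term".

-3,-2 ; 250

  a_2 = -3·-2 + -2·-2 = 10
  a_3 = -3·10 + -2·-2 = -26
  a_4 = -3·-26 + -2·10 = 58
  a_5 = -3·58 + -2·-26 = -122
  a_6 = -3·-122 + -2·58 = 250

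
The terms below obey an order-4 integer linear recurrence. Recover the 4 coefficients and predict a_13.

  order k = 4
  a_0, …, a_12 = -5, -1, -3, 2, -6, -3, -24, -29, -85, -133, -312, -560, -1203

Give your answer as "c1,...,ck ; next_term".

  a_4 = 2·2 + 1·-3 + -3·-1 + 2·-5 = -6
  a_5 = 2·-6 + 1·2 + -3·-3 + 2·-1 = -3
  a_6 = 2·-3 + 1·-6 + -3·2 + 2·-3 = -24
  a_7 = 2·-24 + 1·-3 + -3·-6 + 2·2 = -29
  a_8 = 2·-29 + 1·-24 + -3·-3 + 2·-6 = -85
  a_9 = 2·-85 + 1·-29 + -3·-24 + 2·-3 = -133
  a_10 = 2·-133 + 1·-85 + -3·-29 + 2·-24 = -312
  a_11 = 2·-312 + 1·-133 + -3·-85 + 2·-29 = -560
  a_12 = 2·-560 + 1·-312 + -3·-133 + 2·-85 = -1203
  a_13 = 2·-1203 + 1·-560 + -3·-312 + 2·-133 = -2296

2,1,-3,2 ; -2296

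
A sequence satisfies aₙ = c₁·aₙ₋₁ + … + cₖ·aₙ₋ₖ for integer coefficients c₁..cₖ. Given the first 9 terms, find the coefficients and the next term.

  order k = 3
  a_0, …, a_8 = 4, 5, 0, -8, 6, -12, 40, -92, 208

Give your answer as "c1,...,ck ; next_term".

  a_3 = -2·0 + 0·5 + -2·4 = -8
  a_4 = -2·-8 + 0·0 + -2·5 = 6
  a_5 = -2·6 + 0·-8 + -2·0 = -12
  a_6 = -2·-12 + 0·6 + -2·-8 = 40
  a_7 = -2·40 + 0·-12 + -2·6 = -92
  a_8 = -2·-92 + 0·40 + -2·-12 = 208
  a_9 = -2·208 + 0·-92 + -2·40 = -496

-2,0,-2 ; -496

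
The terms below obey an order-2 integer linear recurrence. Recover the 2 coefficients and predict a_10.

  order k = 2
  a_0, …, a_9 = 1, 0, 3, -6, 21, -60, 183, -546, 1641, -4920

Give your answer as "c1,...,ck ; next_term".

-2,3 ; 14763

  a_2 = -2·0 + 3·1 = 3
  a_3 = -2·3 + 3·0 = -6
  a_4 = -2·-6 + 3·3 = 21
  a_5 = -2·21 + 3·-6 = -60
  a_6 = -2·-60 + 3·21 = 183
  a_7 = -2·183 + 3·-60 = -546
  a_8 = -2·-546 + 3·183 = 1641
  a_9 = -2·1641 + 3·-546 = -4920
  a_10 = -2·-4920 + 3·1641 = 14763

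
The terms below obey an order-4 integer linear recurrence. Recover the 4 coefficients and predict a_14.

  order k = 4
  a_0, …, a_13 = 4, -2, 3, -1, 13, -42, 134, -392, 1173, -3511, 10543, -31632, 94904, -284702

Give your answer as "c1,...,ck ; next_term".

-3,0,1,3 ; 854103

  a_4 = -3·-1 + 0·3 + 1·-2 + 3·4 = 13
  a_5 = -3·13 + 0·-1 + 1·3 + 3·-2 = -42
  a_6 = -3·-42 + 0·13 + 1·-1 + 3·3 = 134
  a_7 = -3·134 + 0·-42 + 1·13 + 3·-1 = -392
  a_8 = -3·-392 + 0·134 + 1·-42 + 3·13 = 1173
  a_9 = -3·1173 + 0·-392 + 1·134 + 3·-42 = -3511
  a_10 = -3·-3511 + 0·1173 + 1·-392 + 3·134 = 10543
  a_11 = -3·10543 + 0·-3511 + 1·1173 + 3·-392 = -31632
  a_12 = -3·-31632 + 0·10543 + 1·-3511 + 3·1173 = 94904
  a_13 = -3·94904 + 0·-31632 + 1·10543 + 3·-3511 = -284702
  a_14 = -3·-284702 + 0·94904 + 1·-31632 + 3·10543 = 854103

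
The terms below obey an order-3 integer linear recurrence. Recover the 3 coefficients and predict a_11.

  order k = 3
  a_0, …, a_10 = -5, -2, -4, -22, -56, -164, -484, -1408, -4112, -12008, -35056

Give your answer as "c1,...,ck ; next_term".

2,2,2 ; -102352

  a_3 = 2·-4 + 2·-2 + 2·-5 = -22
  a_4 = 2·-22 + 2·-4 + 2·-2 = -56
  a_5 = 2·-56 + 2·-22 + 2·-4 = -164
  a_6 = 2·-164 + 2·-56 + 2·-22 = -484
  a_7 = 2·-484 + 2·-164 + 2·-56 = -1408
  a_8 = 2·-1408 + 2·-484 + 2·-164 = -4112
  a_9 = 2·-4112 + 2·-1408 + 2·-484 = -12008
  a_10 = 2·-12008 + 2·-4112 + 2·-1408 = -35056
  a_11 = 2·-35056 + 2·-12008 + 2·-4112 = -102352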